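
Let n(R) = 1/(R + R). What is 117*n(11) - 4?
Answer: 29/22 ≈ 1.3182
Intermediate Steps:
n(R) = 1/(2*R)
117*n(11) - 4 = 117*((½)/11) - 4 = 117*((½)*(1/11)) - 4 = 117*(1/22) - 4 = 117/22 - 4 = 29/22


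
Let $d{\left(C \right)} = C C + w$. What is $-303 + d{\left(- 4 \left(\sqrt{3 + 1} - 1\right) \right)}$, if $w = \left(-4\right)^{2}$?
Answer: $-271$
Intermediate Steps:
$w = 16$
$d{\left(C \right)} = 16 + C^{2}$ ($d{\left(C \right)} = C C + 16 = C^{2} + 16 = 16 + C^{2}$)
$-303 + d{\left(- 4 \left(\sqrt{3 + 1} - 1\right) \right)} = -303 + \left(16 + \left(- 4 \left(\sqrt{3 + 1} - 1\right)\right)^{2}\right) = -303 + \left(16 + \left(- 4 \left(\sqrt{4} - 1\right)\right)^{2}\right) = -303 + \left(16 + \left(- 4 \left(2 - 1\right)\right)^{2}\right) = -303 + \left(16 + \left(\left(-4\right) 1\right)^{2}\right) = -303 + \left(16 + \left(-4\right)^{2}\right) = -303 + \left(16 + 16\right) = -303 + 32 = -271$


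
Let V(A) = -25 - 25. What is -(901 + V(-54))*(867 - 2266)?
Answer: 1190549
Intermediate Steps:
V(A) = -50
-(901 + V(-54))*(867 - 2266) = -(901 - 50)*(867 - 2266) = -851*(-1399) = -1*(-1190549) = 1190549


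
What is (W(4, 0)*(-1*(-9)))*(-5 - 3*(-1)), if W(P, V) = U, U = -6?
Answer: 108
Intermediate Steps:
W(P, V) = -6
(W(4, 0)*(-1*(-9)))*(-5 - 3*(-1)) = (-(-6)*(-9))*(-5 - 3*(-1)) = (-6*9)*(-5 + 3) = -54*(-2) = 108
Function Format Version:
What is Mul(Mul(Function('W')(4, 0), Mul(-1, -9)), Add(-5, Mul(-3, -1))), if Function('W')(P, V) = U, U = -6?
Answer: 108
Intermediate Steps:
Function('W')(P, V) = -6
Mul(Mul(Function('W')(4, 0), Mul(-1, -9)), Add(-5, Mul(-3, -1))) = Mul(Mul(-6, Mul(-1, -9)), Add(-5, Mul(-3, -1))) = Mul(Mul(-6, 9), Add(-5, 3)) = Mul(-54, -2) = 108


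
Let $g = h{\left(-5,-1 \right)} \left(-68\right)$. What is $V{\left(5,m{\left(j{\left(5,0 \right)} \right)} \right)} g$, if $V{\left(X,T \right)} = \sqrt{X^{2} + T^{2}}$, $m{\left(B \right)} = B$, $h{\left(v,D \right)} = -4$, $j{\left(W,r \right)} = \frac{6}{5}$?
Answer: $\frac{272 \sqrt{661}}{5} \approx 1398.6$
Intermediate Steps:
$j{\left(W,r \right)} = \frac{6}{5}$ ($j{\left(W,r \right)} = 6 \cdot \frac{1}{5} = \frac{6}{5}$)
$V{\left(X,T \right)} = \sqrt{T^{2} + X^{2}}$
$g = 272$ ($g = \left(-4\right) \left(-68\right) = 272$)
$V{\left(5,m{\left(j{\left(5,0 \right)} \right)} \right)} g = \sqrt{\left(\frac{6}{5}\right)^{2} + 5^{2}} \cdot 272 = \sqrt{\frac{36}{25} + 25} \cdot 272 = \sqrt{\frac{661}{25}} \cdot 272 = \frac{\sqrt{661}}{5} \cdot 272 = \frac{272 \sqrt{661}}{5}$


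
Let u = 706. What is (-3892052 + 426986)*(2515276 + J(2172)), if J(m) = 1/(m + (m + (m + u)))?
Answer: -31472022026140509/3611 ≈ -8.7156e+12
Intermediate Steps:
J(m) = 1/(706 + 3*m) (J(m) = 1/(m + (m + (m + 706))) = 1/(m + (m + (706 + m))) = 1/(m + (706 + 2*m)) = 1/(706 + 3*m))
(-3892052 + 426986)*(2515276 + J(2172)) = (-3892052 + 426986)*(2515276 + 1/(706 + 3*2172)) = -3465066*(2515276 + 1/(706 + 6516)) = -3465066*(2515276 + 1/7222) = -3465066*18165323273/7222 = -31472022026140509/3611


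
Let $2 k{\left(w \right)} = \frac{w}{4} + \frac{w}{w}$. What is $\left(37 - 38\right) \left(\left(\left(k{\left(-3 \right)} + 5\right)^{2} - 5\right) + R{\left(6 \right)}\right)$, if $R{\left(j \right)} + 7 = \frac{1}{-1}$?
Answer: $- \frac{849}{64} \approx -13.266$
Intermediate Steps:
$k{\left(w \right)} = \frac{1}{2} + \frac{w}{8}$ ($k{\left(w \right)} = \frac{\frac{w}{4} + \frac{w}{w}}{2} = \frac{w \frac{1}{4} + 1}{2} = \frac{\frac{w}{4} + 1}{2} = \frac{1 + \frac{w}{4}}{2} = \frac{1}{2} + \frac{w}{8}$)
$R{\left(j \right)} = -8$ ($R{\left(j \right)} = -7 + \frac{1}{-1} = -7 - 1 = -8$)
$\left(37 - 38\right) \left(\left(\left(k{\left(-3 \right)} + 5\right)^{2} - 5\right) + R{\left(6 \right)}\right) = \left(37 - 38\right) \left(\left(\left(\left(\frac{1}{2} + \frac{1}{8} \left(-3\right)\right) + 5\right)^{2} - 5\right) - 8\right) = \left(37 - 38\right) \left(\left(\left(\left(\frac{1}{2} - \frac{3}{8}\right) + 5\right)^{2} - 5\right) - 8\right) = \left(37 - 38\right) \left(\left(\left(\frac{1}{8} + 5\right)^{2} - 5\right) - 8\right) = - (\left(\left(\frac{41}{8}\right)^{2} - 5\right) - 8) = - (\left(\frac{1681}{64} - 5\right) - 8) = - (\frac{1361}{64} - 8) = \left(-1\right) \frac{849}{64} = - \frac{849}{64}$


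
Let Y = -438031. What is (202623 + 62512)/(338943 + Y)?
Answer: -265135/99088 ≈ -2.6758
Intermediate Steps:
(202623 + 62512)/(338943 + Y) = (202623 + 62512)/(338943 - 438031) = 265135/(-99088) = 265135*(-1/99088) = -265135/99088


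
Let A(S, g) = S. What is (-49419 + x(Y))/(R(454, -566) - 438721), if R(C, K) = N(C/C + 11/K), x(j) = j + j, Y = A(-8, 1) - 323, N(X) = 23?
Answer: 50081/438698 ≈ 0.11416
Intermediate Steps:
Y = -331 (Y = -8 - 323 = -331)
x(j) = 2*j
R(C, K) = 23
(-49419 + x(Y))/(R(454, -566) - 438721) = (-49419 + 2*(-331))/(23 - 438721) = (-49419 - 662)/(-438698) = -50081*(-1/438698) = 50081/438698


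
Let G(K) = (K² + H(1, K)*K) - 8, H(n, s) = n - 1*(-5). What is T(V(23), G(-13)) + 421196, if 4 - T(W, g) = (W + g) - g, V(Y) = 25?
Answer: 421175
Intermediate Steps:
H(n, s) = 5 + n (H(n, s) = n + 5 = 5 + n)
G(K) = -8 + K² + 6*K (G(K) = (K² + (5 + 1)*K) - 8 = (K² + 6*K) - 8 = -8 + K² + 6*K)
T(W, g) = 4 - W (T(W, g) = 4 - ((W + g) - g) = 4 - W)
T(V(23), G(-13)) + 421196 = (4 - 1*25) + 421196 = (4 - 25) + 421196 = -21 + 421196 = 421175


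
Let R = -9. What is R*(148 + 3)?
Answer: -1359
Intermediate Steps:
R*(148 + 3) = -9*(148 + 3) = -9*151 = -1359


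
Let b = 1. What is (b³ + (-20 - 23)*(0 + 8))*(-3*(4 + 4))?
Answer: 8232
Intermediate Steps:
(b³ + (-20 - 23)*(0 + 8))*(-3*(4 + 4)) = (1³ + (-20 - 23)*(0 + 8))*(-3*(4 + 4)) = (1 - 43*8)*(-3*8) = (1 - 344)*(-24) = -343*(-24) = 8232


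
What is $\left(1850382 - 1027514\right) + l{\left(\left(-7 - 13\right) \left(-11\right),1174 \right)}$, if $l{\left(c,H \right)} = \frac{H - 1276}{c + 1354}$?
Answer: $\frac{647597065}{787} \approx 8.2287 \cdot 10^{5}$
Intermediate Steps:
$l{\left(c,H \right)} = \frac{-1276 + H}{1354 + c}$
$\left(1850382 - 1027514\right) + l{\left(\left(-7 - 13\right) \left(-11\right),1174 \right)} = \left(1850382 - 1027514\right) + \frac{-1276 + 1174}{1354 + \left(-7 - 13\right) \left(-11\right)} = 822868 + \frac{1}{1354 - -220} \left(-102\right) = 822868 + \frac{1}{1354 + 220} \left(-102\right) = 822868 + \frac{1}{1574} \left(-102\right) = 822868 - \frac{51}{787} = \frac{647597065}{787}$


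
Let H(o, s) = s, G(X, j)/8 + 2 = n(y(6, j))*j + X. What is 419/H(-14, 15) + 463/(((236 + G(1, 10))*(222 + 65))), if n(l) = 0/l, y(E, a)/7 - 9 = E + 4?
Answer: 3047181/109060 ≈ 27.940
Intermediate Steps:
y(E, a) = 91 + 7*E (y(E, a) = 63 + 7*(E + 4) = 63 + 7*(4 + E) = 63 + (28 + 7*E) = 91 + 7*E)
n(l) = 0
G(X, j) = -16 + 8*X (G(X, j) = -16 + 8*(0*j + X) = -16 + 8*(0 + X) = -16 + 8*X)
419/H(-14, 15) + 463/(((236 + G(1, 10))*(222 + 65))) = 419/15 + 463/(((236 + (-16 + 8*1))*(222 + 65))) = 419*(1/15) + 463/(((236 + (-16 + 8))*287)) = 419/15 + 463/(((236 - 8)*287)) = 419/15 + 463/((228*287)) = 419/15 + 463/65436 = 3047181/109060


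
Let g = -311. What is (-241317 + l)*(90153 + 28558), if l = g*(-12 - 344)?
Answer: -15503775311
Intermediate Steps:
l = 110716 (l = -311*(-12 - 344) = -311*(-356) = 110716)
(-241317 + l)*(90153 + 28558) = (-241317 + 110716)*(90153 + 28558) = -130601*118711 = -15503775311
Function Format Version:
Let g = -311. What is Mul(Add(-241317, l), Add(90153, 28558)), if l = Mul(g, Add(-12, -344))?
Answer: -15503775311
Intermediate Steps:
l = 110716 (l = Mul(-311, Add(-12, -344)) = Mul(-311, -356) = 110716)
Mul(Add(-241317, l), Add(90153, 28558)) = Mul(Add(-241317, 110716), Add(90153, 28558)) = Mul(-130601, 118711) = -15503775311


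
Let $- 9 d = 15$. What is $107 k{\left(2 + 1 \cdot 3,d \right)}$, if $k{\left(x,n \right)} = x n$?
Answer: $- \frac{2675}{3} \approx -891.67$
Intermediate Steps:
$d = - \frac{5}{3}$ ($d = \left(- \frac{1}{9}\right) 15 = - \frac{5}{3} \approx -1.6667$)
$k{\left(x,n \right)} = n x$
$107 k{\left(2 + 1 \cdot 3,d \right)} = 107 \left(- \frac{5 \left(2 + 1 \cdot 3\right)}{3}\right) = 107 \left(- \frac{5 \left(2 + 3\right)}{3}\right) = 107 \left(\left(- \frac{5}{3}\right) 5\right) = 107 \left(- \frac{25}{3}\right) = - \frac{2675}{3}$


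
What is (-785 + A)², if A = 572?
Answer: 45369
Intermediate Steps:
(-785 + A)² = (-785 + 572)² = (-213)² = 45369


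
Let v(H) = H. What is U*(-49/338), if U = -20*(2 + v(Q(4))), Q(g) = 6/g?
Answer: 1715/169 ≈ 10.148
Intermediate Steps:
U = -70 (U = -20*(2 + 6/4) = -20*(2 + 6*(1/4)) = -20*(2 + 3/2) = -20*7/2 = -70)
U*(-49/338) = -(-3430)/338 = -70*(-49/338) = 1715/169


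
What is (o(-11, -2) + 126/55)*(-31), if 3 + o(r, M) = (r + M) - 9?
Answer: 38719/55 ≈ 703.98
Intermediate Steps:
o(r, M) = -12 + M + r (o(r, M) = -3 + ((r + M) - 9) = -3 + ((M + r) - 9) = -3 + (-9 + M + r) = -12 + M + r)
(o(-11, -2) + 126/55)*(-31) = ((-12 - 2 - 11) + 126/55)*(-31) = (-25 + 126*(1/55))*(-31) = (-25 + 126/55)*(-31) = -1249/55*(-31) = 38719/55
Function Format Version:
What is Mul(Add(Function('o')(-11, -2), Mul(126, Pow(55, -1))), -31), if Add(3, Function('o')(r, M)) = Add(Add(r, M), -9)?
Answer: Rational(38719, 55) ≈ 703.98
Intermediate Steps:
Function('o')(r, M) = Add(-12, M, r) (Function('o')(r, M) = Add(-3, Add(Add(r, M), -9)) = Add(-3, Add(Add(M, r), -9)) = Add(-3, Add(-9, M, r)) = Add(-12, M, r))
Mul(Add(Function('o')(-11, -2), Mul(126, Pow(55, -1))), -31) = Mul(Add(Add(-12, -2, -11), Mul(126, Pow(55, -1))), -31) = Mul(Add(-25, Mul(126, Rational(1, 55))), -31) = Mul(Add(-25, Rational(126, 55)), -31) = Mul(Rational(-1249, 55), -31) = Rational(38719, 55)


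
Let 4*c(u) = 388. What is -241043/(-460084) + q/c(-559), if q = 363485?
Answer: 167257013911/44628148 ≈ 3747.8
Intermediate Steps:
c(u) = 97 (c(u) = (¼)*388 = 97)
-241043/(-460084) + q/c(-559) = -241043/(-460084) + 363485/97 = -241043*(-1/460084) + 363485*(1/97) = 241043/460084 + 363485/97 = 167257013911/44628148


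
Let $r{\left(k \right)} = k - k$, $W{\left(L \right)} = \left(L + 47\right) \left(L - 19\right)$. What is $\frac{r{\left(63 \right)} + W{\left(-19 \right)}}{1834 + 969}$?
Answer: $- \frac{1064}{2803} \approx -0.37959$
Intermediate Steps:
$W{\left(L \right)} = \left(-19 + L\right) \left(47 + L\right)$ ($W{\left(L \right)} = \left(47 + L\right) \left(-19 + L\right) = \left(-19 + L\right) \left(47 + L\right)$)
$r{\left(k \right)} = 0$
$\frac{r{\left(63 \right)} + W{\left(-19 \right)}}{1834 + 969} = \frac{0 + \left(-893 + \left(-19\right)^{2} + 28 \left(-19\right)\right)}{1834 + 969} = \frac{0 - 1064}{2803} = \left(0 - 1064\right) \frac{1}{2803} = \left(-1064\right) \frac{1}{2803} = - \frac{1064}{2803}$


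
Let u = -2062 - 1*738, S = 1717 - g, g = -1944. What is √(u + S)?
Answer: √861 ≈ 29.343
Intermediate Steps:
S = 3661 (S = 1717 - 1*(-1944) = 1717 + 1944 = 3661)
u = -2800 (u = -2062 - 738 = -2800)
√(u + S) = √(-2800 + 3661) = √861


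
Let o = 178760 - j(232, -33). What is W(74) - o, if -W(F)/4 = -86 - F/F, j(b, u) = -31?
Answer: -178443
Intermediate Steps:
W(F) = 348 (W(F) = -4*(-86 - F/F) = -4*(-86 - 1*1) = -4*(-86 - 1) = -4*(-87) = 348)
o = 178791 (o = 178760 - 1*(-31) = 178760 + 31 = 178791)
W(74) - o = 348 - 1*178791 = 348 - 178791 = -178443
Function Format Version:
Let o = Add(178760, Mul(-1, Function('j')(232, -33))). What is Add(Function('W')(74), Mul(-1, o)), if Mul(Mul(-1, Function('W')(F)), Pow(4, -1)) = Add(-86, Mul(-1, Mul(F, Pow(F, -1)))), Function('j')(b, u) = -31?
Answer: -178443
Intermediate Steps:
Function('W')(F) = 348 (Function('W')(F) = Mul(-4, Add(-86, Mul(-1, Mul(F, Pow(F, -1))))) = Mul(-4, Add(-86, Mul(-1, 1))) = Mul(-4, Add(-86, -1)) = Mul(-4, -87) = 348)
o = 178791 (o = Add(178760, Mul(-1, -31)) = Add(178760, 31) = 178791)
Add(Function('W')(74), Mul(-1, o)) = Add(348, Mul(-1, 178791)) = Add(348, -178791) = -178443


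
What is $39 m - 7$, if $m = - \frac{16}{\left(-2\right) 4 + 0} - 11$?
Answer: $-358$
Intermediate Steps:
$m = -9$ ($m = - \frac{16}{-8 + 0} - 11 = - \frac{16}{-8} - 11 = \left(-16\right) \left(- \frac{1}{8}\right) - 11 = 2 - 11 = -9$)
$39 m - 7 = 39 \left(-9\right) - 7 = -351 - 7 = -358$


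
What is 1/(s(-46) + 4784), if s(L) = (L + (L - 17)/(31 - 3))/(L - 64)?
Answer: 440/2105153 ≈ 0.00020901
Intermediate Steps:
s(L) = (-17/28 + 29*L/28)/(-64 + L) (s(L) = (L + (-17 + L)/28)/(-64 + L) = (L + (-17 + L)*(1/28))/(-64 + L) = (L + (-17/28 + L/28))/(-64 + L) = (-17/28 + 29*L/28)/(-64 + L))
1/(s(-46) + 4784) = 1/((-17 + 29*(-46))/(28*(-64 - 46)) + 4784) = 1/((1/28)*(-17 - 1334)/(-110) + 4784) = 1/((1/28)*(-1/110)*(-1351) + 4784) = 1/(193/440 + 4784) = 1/(2105153/440) = 440/2105153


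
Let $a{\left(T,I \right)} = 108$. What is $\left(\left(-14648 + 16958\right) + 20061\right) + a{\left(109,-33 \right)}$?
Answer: $22479$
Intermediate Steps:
$\left(\left(-14648 + 16958\right) + 20061\right) + a{\left(109,-33 \right)} = \left(\left(-14648 + 16958\right) + 20061\right) + 108 = \left(2310 + 20061\right) + 108 = 22371 + 108 = 22479$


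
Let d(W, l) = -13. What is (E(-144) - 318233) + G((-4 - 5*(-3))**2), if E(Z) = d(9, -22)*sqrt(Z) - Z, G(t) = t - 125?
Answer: -318093 - 156*I ≈ -3.1809e+5 - 156.0*I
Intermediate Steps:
G(t) = -125 + t
E(Z) = -Z - 13*sqrt(Z) (E(Z) = -13*sqrt(Z) - Z = -Z - 13*sqrt(Z))
(E(-144) - 318233) + G((-4 - 5*(-3))**2) = ((-1*(-144) - 156*I) - 318233) + (-125 + (-4 - 5*(-3))**2) = ((144 - 156*I) - 318233) + (-125 + (-4 + 15)**2) = ((144 - 156*I) - 318233) + (-125 + 11**2) = (-318089 - 156*I) + (-125 + 121) = (-318089 - 156*I) - 4 = -318093 - 156*I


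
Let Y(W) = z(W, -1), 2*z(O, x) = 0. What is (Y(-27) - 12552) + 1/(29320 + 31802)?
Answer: -767203343/61122 ≈ -12552.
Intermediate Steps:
z(O, x) = 0 (z(O, x) = (½)*0 = 0)
Y(W) = 0
(Y(-27) - 12552) + 1/(29320 + 31802) = (0 - 12552) + 1/(29320 + 31802) = -12552 + 1/61122 = -767203343/61122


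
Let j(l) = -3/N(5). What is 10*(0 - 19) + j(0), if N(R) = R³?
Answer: -23753/125 ≈ -190.02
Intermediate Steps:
j(l) = -3/125 (j(l) = -3/(5³) = -3/125)
10*(0 - 19) + j(0) = 10*(0 - 19) - 3/125 = 10*(-19) - 3/125 = -190 - 3/125 = -23753/125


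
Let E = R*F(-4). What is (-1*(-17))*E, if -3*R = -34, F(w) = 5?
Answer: 2890/3 ≈ 963.33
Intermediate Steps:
R = 34/3 (R = -⅓*(-34) = 34/3 ≈ 11.333)
E = 170/3 (E = (34/3)*5 = 170/3 ≈ 56.667)
(-1*(-17))*E = -1*(-17)*(170/3) = 17*(170/3) = 2890/3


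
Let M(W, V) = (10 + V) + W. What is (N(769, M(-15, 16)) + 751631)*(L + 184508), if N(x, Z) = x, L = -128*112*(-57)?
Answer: 753648984000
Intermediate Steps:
L = 817152 (L = -14336*(-57) = 817152)
M(W, V) = 10 + V + W
(N(769, M(-15, 16)) + 751631)*(L + 184508) = (769 + 751631)*(817152 + 184508) = 752400*1001660 = 753648984000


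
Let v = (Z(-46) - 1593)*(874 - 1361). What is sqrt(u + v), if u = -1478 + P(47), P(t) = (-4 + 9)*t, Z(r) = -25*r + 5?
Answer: sqrt(212063) ≈ 460.50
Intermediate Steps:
Z(r) = 5 - 25*r
P(t) = 5*t
u = -1243 (u = -1478 + 5*47 = -1478 + 235 = -1243)
v = 213306 (v = ((5 - 25*(-46)) - 1593)*(874 - 1361) = ((5 + 1150) - 1593)*(-487) = (1155 - 1593)*(-487) = -438*(-487) = 213306)
sqrt(u + v) = sqrt(-1243 + 213306) = sqrt(212063)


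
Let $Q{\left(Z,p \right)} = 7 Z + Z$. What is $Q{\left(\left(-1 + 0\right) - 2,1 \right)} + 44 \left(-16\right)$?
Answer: $-728$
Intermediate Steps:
$Q{\left(Z,p \right)} = 8 Z$
$Q{\left(\left(-1 + 0\right) - 2,1 \right)} + 44 \left(-16\right) = 8 \left(\left(-1 + 0\right) - 2\right) + 44 \left(-16\right) = 8 \left(-1 - 2\right) - 704 = 8 \left(-3\right) - 704 = -24 - 704 = -728$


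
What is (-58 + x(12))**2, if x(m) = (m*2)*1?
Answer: 1156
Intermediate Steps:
x(m) = 2*m (x(m) = (2*m)*1 = 2*m)
(-58 + x(12))**2 = (-58 + 2*12)**2 = (-58 + 24)**2 = (-34)**2 = 1156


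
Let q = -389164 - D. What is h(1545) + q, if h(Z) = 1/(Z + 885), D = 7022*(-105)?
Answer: 845994781/2430 ≈ 3.4815e+5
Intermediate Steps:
D = -737310
q = 348146 (q = -389164 - 1*(-737310) = -389164 + 737310 = 348146)
h(Z) = 1/(885 + Z)
h(1545) + q = 1/(885 + 1545) + 348146 = 1/2430 + 348146 = 845994781/2430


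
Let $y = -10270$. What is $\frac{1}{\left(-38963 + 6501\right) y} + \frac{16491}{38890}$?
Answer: $\frac{549784778623}{1296533253860} \approx 0.42404$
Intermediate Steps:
$\frac{1}{\left(-38963 + 6501\right) y} + \frac{16491}{38890} = \frac{1}{\left(-38963 + 6501\right) \left(-10270\right)} + \frac{16491}{38890} = \frac{1}{-32462} \left(- \frac{1}{10270}\right) + 16491 \cdot \frac{1}{38890} = \left(- \frac{1}{32462}\right) \left(- \frac{1}{10270}\right) + \frac{16491}{38890} = \frac{1}{333384740} + \frac{16491}{38890} = \frac{549784778623}{1296533253860}$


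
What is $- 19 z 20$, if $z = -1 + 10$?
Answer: $-3420$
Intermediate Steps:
$z = 9$
$- 19 z 20 = \left(-19\right) 9 \cdot 20 = \left(-171\right) 20 = -3420$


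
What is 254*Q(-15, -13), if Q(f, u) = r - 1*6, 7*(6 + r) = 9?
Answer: -19050/7 ≈ -2721.4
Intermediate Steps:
r = -33/7 (r = -6 + (1/7)*9 = -6 + 9/7 = -33/7 ≈ -4.7143)
Q(f, u) = -75/7 (Q(f, u) = -33/7 - 1*6 = -33/7 - 6 = -75/7)
254*Q(-15, -13) = 254*(-75/7) = -19050/7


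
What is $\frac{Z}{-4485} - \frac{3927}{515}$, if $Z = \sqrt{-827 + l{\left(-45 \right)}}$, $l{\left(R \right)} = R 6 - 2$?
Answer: $- \frac{3927}{515} - \frac{i \sqrt{1099}}{4485} \approx -7.6252 - 0.0073916 i$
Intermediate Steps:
$l{\left(R \right)} = -2 + 6 R$ ($l{\left(R \right)} = 6 R - 2 = -2 + 6 R$)
$Z = i \sqrt{1099}$ ($Z = \sqrt{-827 + \left(-2 + 6 \left(-45\right)\right)} = \sqrt{-827 - 272} = \sqrt{-1099} = i \sqrt{1099} \approx 33.151 i$)
$\frac{Z}{-4485} - \frac{3927}{515} = \frac{i \sqrt{1099}}{-4485} - \frac{3927}{515} = i \sqrt{1099} \left(- \frac{1}{4485}\right) - \frac{3927}{515} = - \frac{i \sqrt{1099}}{4485} - \frac{3927}{515} = - \frac{3927}{515} - \frac{i \sqrt{1099}}{4485}$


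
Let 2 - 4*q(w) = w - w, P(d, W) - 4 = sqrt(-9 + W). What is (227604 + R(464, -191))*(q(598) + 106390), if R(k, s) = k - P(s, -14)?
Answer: 24263842992 - 212781*I*sqrt(23)/2 ≈ 2.4264e+10 - 5.1023e+5*I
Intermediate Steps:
P(d, W) = 4 + sqrt(-9 + W)
q(w) = 1/2 (q(w) = 1/2 - (w - w)/4 = 1/2 - 1/4*0 = 1/2 + 0 = 1/2)
R(k, s) = -4 + k - I*sqrt(23) (R(k, s) = k - (4 + sqrt(-9 - 14)) = k - (4 + sqrt(-23)) = k - (4 + I*sqrt(23)) = k + (-4 - I*sqrt(23)) = -4 + k - I*sqrt(23))
(227604 + R(464, -191))*(q(598) + 106390) = (227604 + (-4 + 464 - I*sqrt(23)))*(1/2 + 106390) = (227604 + (460 - I*sqrt(23)))*(212781/2) = (228064 - I*sqrt(23))*(212781/2) = 24263842992 - 212781*I*sqrt(23)/2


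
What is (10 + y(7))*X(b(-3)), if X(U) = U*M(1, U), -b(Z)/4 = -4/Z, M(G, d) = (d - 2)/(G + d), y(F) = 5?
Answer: -1760/13 ≈ -135.38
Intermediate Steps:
M(G, d) = (-2 + d)/(G + d)
b(Z) = 16/Z (b(Z) = -(-16)/Z = 16/Z)
X(U) = U*(-2 + U)/(1 + U) (X(U) = U*((-2 + U)/(1 + U)) = U*(-2 + U)/(1 + U))
(10 + y(7))*X(b(-3)) = (10 + 5)*((16/(-3))*(-2 + 16/(-3))/(1 + 16/(-3))) = 15*((16*(-1/3))*(-2 + 16*(-1/3))/(1 + 16*(-1/3))) = 15*(-16*(-2 - 16/3)/(3*(1 - 16/3))) = 15*(-16/3*(-22/3)/(-13/3)) = 15*(-16/3*(-3/13)*(-22/3)) = 15*(-352/39) = -1760/13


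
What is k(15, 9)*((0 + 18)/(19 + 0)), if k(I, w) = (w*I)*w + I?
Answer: 22140/19 ≈ 1165.3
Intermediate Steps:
k(I, w) = I + I*w**2 (k(I, w) = (I*w)*w + I = I*w**2 + I = I + I*w**2)
k(15, 9)*((0 + 18)/(19 + 0)) = (15*(1 + 9**2))*((0 + 18)/(19 + 0)) = (15*(1 + 81))*(18/19) = (15*82)*(18*(1/19)) = 1230*(18/19) = 22140/19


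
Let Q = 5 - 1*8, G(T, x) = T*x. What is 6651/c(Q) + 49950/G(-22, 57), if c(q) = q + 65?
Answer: 873909/12958 ≈ 67.442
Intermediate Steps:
Q = -3 (Q = 5 - 8 = -3)
c(q) = 65 + q
6651/c(Q) + 49950/G(-22, 57) = 6651/(65 - 3) + 49950/((-22*57)) = 6651/62 + 49950/(-1254) = 6651*(1/62) + 49950*(-1/1254) = 6651/62 - 8325/209 = 873909/12958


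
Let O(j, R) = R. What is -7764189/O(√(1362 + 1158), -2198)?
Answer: 7764189/2198 ≈ 3532.4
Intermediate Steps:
-7764189/O(√(1362 + 1158), -2198) = -7764189/(-2198) = -7764189*(-1/2198) = 7764189/2198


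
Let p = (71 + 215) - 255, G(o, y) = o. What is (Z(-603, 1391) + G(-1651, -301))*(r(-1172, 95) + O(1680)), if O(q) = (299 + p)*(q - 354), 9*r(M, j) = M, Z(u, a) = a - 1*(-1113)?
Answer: 3358301944/9 ≈ 3.7314e+8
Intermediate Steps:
Z(u, a) = 1113 + a (Z(u, a) = a + 1113 = 1113 + a)
r(M, j) = M/9
p = 31 (p = 286 - 255 = 31)
O(q) = -116820 + 330*q (O(q) = (299 + 31)*(q - 354) = 330*(-354 + q) = -116820 + 330*q)
(Z(-603, 1391) + G(-1651, -301))*(r(-1172, 95) + O(1680)) = ((1113 + 1391) - 1651)*((1/9)*(-1172) + (-116820 + 330*1680)) = (2504 - 1651)*(-1172/9 + (-116820 + 554400)) = 853*(-1172/9 + 437580) = 853*(3937048/9) = 3358301944/9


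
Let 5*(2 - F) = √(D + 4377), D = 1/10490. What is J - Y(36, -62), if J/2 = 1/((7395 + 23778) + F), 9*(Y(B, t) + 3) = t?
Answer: 22684079832832691/2293880831923671 + 10*√481645528190/254875647991519 ≈ 9.8889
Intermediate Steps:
Y(B, t) = -3 + t/9
D = 1/10490 ≈ 9.5329e-5
F = 2 - √481645528190/52450 (F = 2 - √(1/10490 + 4377)/5 = 2 - √481645528190/52450 ≈ -11.232)
J = 2/(31175 - √481645528190/52450) (J = 2/((7395 + 23778) + (2 - √481645528190/52450)) = 2/(31173 + (2 - √481645528190/52450)) = 2/(31175 - √481645528190/52450) ≈ 6.4181e-5)
J - Y(36, -62) = (16351287500/254875647991519 + 10*√481645528190/254875647991519) - (-3 + (⅑)*(-62)) = (16351287500/254875647991519 + 10*√481645528190/254875647991519) - (-3 - 62/9) = (16351287500/254875647991519 + 10*√481645528190/254875647991519) - 1*(-89/9) = (16351287500/254875647991519 + 10*√481645528190/254875647991519) + 89/9 = 22684079832832691/2293880831923671 + 10*√481645528190/254875647991519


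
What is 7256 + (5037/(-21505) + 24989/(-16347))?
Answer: 110876988212/15284445 ≈ 7254.2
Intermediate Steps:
7256 + (5037/(-21505) + 24989/(-16347)) = 7256 + (5037*(-1/21505) + 24989*(-1/16347)) = 7256 + (-219/935 - 24989/16347) = 7256 - 26944708/15284445 = 110876988212/15284445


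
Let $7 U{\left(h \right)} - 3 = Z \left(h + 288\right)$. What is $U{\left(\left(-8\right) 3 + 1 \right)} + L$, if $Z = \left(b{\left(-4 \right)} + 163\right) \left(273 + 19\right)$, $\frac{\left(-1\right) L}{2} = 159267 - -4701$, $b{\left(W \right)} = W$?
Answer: $\frac{10007871}{7} \approx 1.4297 \cdot 10^{6}$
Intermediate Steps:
$L = -327936$ ($L = - 2 \left(159267 - -4701\right) = - 2 \left(159267 + 4701\right) = \left(-2\right) 163968 = -327936$)
$Z = 46428$ ($Z = \left(-4 + 163\right) \left(273 + 19\right) = 159 \cdot 292 = 46428$)
$U{\left(h \right)} = 1910181 + \frac{46428 h}{7}$ ($U{\left(h \right)} = \frac{3}{7} + \frac{46428 \left(h + 288\right)}{7} = \frac{3}{7} + \frac{46428 \left(288 + h\right)}{7} = \frac{3}{7} + \frac{13371264 + 46428 h}{7} = \frac{3}{7} + \left(\frac{13371264}{7} + \frac{46428 h}{7}\right) = 1910181 + \frac{46428 h}{7}$)
$U{\left(\left(-8\right) 3 + 1 \right)} + L = \left(1910181 + \frac{46428 \left(\left(-8\right) 3 + 1\right)}{7}\right) - 327936 = \left(1910181 + \frac{46428 \left(-24 + 1\right)}{7}\right) - 327936 = \left(1910181 + \frac{46428}{7} \left(-23\right)\right) - 327936 = \left(1910181 - \frac{1067844}{7}\right) - 327936 = \frac{12303423}{7} - 327936 = \frac{10007871}{7}$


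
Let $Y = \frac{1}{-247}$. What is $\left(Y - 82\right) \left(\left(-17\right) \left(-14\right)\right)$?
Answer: $- \frac{4820690}{247} \approx -19517.0$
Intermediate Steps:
$Y = - \frac{1}{247} \approx -0.0040486$
$\left(Y - 82\right) \left(\left(-17\right) \left(-14\right)\right) = \left(- \frac{1}{247} - 82\right) \left(\left(-17\right) \left(-14\right)\right) = \left(- \frac{20255}{247}\right) 238 = - \frac{4820690}{247}$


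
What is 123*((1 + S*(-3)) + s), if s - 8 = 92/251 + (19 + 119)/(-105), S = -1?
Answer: 11942562/8785 ≈ 1359.4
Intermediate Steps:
s = 61954/8785 (s = 8 + (92/251 + (19 + 119)/(-105)) = 8 + (92*(1/251) + 138*(-1/105)) = 8 + (92/251 - 46/35) = 8 - 8326/8785 = 61954/8785 ≈ 7.0522)
123*((1 + S*(-3)) + s) = 123*((1 - 1*(-3)) + 61954/8785) = 123*((1 + 3) + 61954/8785) = 123*(4 + 61954/8785) = 123*(97094/8785) = 11942562/8785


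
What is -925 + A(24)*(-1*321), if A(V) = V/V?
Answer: -1246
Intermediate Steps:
A(V) = 1
-925 + A(24)*(-1*321) = -925 + 1*(-1*321) = -925 + 1*(-321) = -925 - 321 = -1246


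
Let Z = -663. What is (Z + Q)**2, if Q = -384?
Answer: 1096209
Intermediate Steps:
(Z + Q)**2 = (-663 - 384)**2 = (-1047)**2 = 1096209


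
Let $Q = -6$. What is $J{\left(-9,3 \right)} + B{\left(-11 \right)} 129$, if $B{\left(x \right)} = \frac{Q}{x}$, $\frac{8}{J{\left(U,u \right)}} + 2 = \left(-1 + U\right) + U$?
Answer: $\frac{16166}{231} \approx 69.983$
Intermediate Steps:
$J{\left(U,u \right)} = \frac{8}{-3 + 2 U}$ ($J{\left(U,u \right)} = \frac{8}{-2 + \left(\left(-1 + U\right) + U\right)} = \frac{8}{-2 + \left(-1 + 2 U\right)} = \frac{8}{-3 + 2 U}$)
$B{\left(x \right)} = - \frac{6}{x}$
$J{\left(-9,3 \right)} + B{\left(-11 \right)} 129 = \frac{8}{-3 + 2 \left(-9\right)} + - \frac{6}{-11} \cdot 129 = \frac{8}{-3 - 18} + \left(-6\right) \left(- \frac{1}{11}\right) 129 = \frac{8}{-21} + \frac{6}{11} \cdot 129 = 8 \left(- \frac{1}{21}\right) + \frac{774}{11} = - \frac{8}{21} + \frac{774}{11} = \frac{16166}{231}$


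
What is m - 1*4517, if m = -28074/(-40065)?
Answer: -60315177/13355 ≈ -4516.3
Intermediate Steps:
m = 9358/13355 (m = -28074*(-1/40065) = 9358/13355 ≈ 0.70071)
m - 1*4517 = 9358/13355 - 1*4517 = 9358/13355 - 4517 = -60315177/13355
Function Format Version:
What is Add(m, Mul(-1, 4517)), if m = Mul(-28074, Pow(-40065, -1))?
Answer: Rational(-60315177, 13355) ≈ -4516.3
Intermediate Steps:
m = Rational(9358, 13355) (m = Mul(-28074, Rational(-1, 40065)) = Rational(9358, 13355) ≈ 0.70071)
Add(m, Mul(-1, 4517)) = Add(Rational(9358, 13355), Mul(-1, 4517)) = Add(Rational(9358, 13355), -4517) = Rational(-60315177, 13355)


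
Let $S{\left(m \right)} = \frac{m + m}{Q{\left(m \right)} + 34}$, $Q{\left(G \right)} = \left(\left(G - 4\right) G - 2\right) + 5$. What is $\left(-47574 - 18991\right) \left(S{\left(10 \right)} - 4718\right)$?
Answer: $\frac{30461874690}{97} \approx 3.1404 \cdot 10^{8}$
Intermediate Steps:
$Q{\left(G \right)} = 3 + G \left(-4 + G\right)$ ($Q{\left(G \right)} = \left(\left(-4 + G\right) G - 2\right) + 5 = \left(G \left(-4 + G\right) - 2\right) + 5 = \left(-2 + G \left(-4 + G\right)\right) + 5 = 3 + G \left(-4 + G\right)$)
$S{\left(m \right)} = \frac{2 m}{37 + m^{2} - 4 m}$ ($S{\left(m \right)} = \frac{m + m}{\left(3 + m^{2} - 4 m\right) + 34} = \frac{2 m}{37 + m^{2} - 4 m}$)
$\left(-47574 - 18991\right) \left(S{\left(10 \right)} - 4718\right) = \left(-47574 - 18991\right) \left(2 \cdot 10 \frac{1}{37 + 10^{2} - 40} - 4718\right) = - 66565 \left(2 \cdot 10 \frac{1}{37 + 100 - 40} - 4718\right) = - 66565 \left(2 \cdot 10 \cdot \frac{1}{97} - 4718\right) = - 66565 \left(\frac{20}{97} - 4718\right) = \left(-66565\right) \left(- \frac{457626}{97}\right) = \frac{30461874690}{97}$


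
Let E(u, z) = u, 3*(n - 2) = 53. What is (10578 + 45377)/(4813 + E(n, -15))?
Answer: 167865/14498 ≈ 11.578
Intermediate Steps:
n = 59/3 (n = 2 + (⅓)*53 = 2 + 53/3 = 59/3 ≈ 19.667)
(10578 + 45377)/(4813 + E(n, -15)) = (10578 + 45377)/(4813 + 59/3) = 55955/(14498/3) = 55955*(3/14498) = 167865/14498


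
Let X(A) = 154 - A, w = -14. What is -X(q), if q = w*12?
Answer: -322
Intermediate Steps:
q = -168 (q = -14*12 = -168)
-X(q) = -(154 - 1*(-168)) = -(154 + 168) = -1*322 = -322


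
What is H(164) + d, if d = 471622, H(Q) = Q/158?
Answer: 37258220/79 ≈ 4.7162e+5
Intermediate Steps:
H(Q) = Q/158 (H(Q) = Q*(1/158) = Q/158)
H(164) + d = (1/158)*164 + 471622 = 82/79 + 471622 = 37258220/79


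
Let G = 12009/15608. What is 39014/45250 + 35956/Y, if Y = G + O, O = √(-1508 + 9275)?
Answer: -38524571589926017/14268622500061125 + 8759229078784*√863/630657348069 ≈ 405.32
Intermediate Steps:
G = 12009/15608 (G = 12009*(1/15608) = 12009/15608 ≈ 0.76941)
O = 3*√863 (O = √7767 = 3*√863 ≈ 88.131)
Y = 12009/15608 + 3*√863 ≈ 88.900
39014/45250 + 35956/Y = 39014/45250 + 35956/(12009/15608 + 3*√863) = 39014*(1/45250) + 35956/(12009/15608 + 3*√863) = 19507/22625 + 35956/(12009/15608 + 3*√863)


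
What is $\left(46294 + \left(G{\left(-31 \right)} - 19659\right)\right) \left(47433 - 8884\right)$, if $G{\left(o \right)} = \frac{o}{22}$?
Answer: $\frac{22587362511}{22} \approx 1.0267 \cdot 10^{9}$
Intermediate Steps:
$G{\left(o \right)} = \frac{o}{22}$ ($G{\left(o \right)} = o \frac{1}{22} = \frac{o}{22}$)
$\left(46294 + \left(G{\left(-31 \right)} - 19659\right)\right) \left(47433 - 8884\right) = \left(46294 + \left(\frac{1}{22} \left(-31\right) - 19659\right)\right) \left(47433 - 8884\right) = \left(46294 - \frac{432529}{22}\right) 38549 = \frac{585939}{22} \cdot 38549 = \frac{22587362511}{22}$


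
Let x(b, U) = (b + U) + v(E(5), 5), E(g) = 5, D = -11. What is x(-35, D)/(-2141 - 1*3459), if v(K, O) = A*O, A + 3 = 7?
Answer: 13/2800 ≈ 0.0046429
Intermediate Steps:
A = 4 (A = -3 + 7 = 4)
v(K, O) = 4*O
x(b, U) = 20 + U + b (x(b, U) = (b + U) + 4*5 = (U + b) + 20 = 20 + U + b)
x(-35, D)/(-2141 - 1*3459) = (20 - 11 - 35)/(-2141 - 1*3459) = -26/(-2141 - 3459) = -26/(-5600) = -26*(-1/5600) = 13/2800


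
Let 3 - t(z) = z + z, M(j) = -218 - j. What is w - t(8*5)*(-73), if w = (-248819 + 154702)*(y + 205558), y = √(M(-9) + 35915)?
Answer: -19346507907 - 94117*√35706 ≈ -1.9364e+10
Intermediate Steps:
y = √35706 (y = √((-218 - 1*(-9)) + 35915) = √((-218 + 9) + 35915) = √(-209 + 35915) = √35706 ≈ 188.96)
t(z) = 3 - 2*z (t(z) = 3 - (z + z) = 3 - 2*z)
w = -19346502286 - 94117*√35706 (w = (-248819 + 154702)*(√35706 + 205558) = -94117*(205558 + √35706) = -19346502286 - 94117*√35706 ≈ -1.9364e+10)
w - t(8*5)*(-73) = (-19346502286 - 94117*√35706) - (3 - 16*5)*(-73) = (-19346502286 - 94117*√35706) - (3 - 2*40)*(-73) = (-19346502286 - 94117*√35706) - (3 - 80)*(-73) = (-19346502286 - 94117*√35706) - (-77)*(-73) = (-19346502286 - 94117*√35706) - 1*5621 = (-19346502286 - 94117*√35706) - 5621 = -19346507907 - 94117*√35706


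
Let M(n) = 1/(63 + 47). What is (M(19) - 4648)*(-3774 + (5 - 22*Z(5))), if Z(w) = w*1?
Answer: 1983251241/110 ≈ 1.8030e+7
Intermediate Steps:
M(n) = 1/110
Z(w) = w
(M(19) - 4648)*(-3774 + (5 - 22*Z(5))) = (1/110 - 4648)*(-3774 + (5 - 22*5)) = -511279*(-3774 + (5 - 110))/110 = -511279*(-3774 - 105)/110 = -511279/110*(-3879) = 1983251241/110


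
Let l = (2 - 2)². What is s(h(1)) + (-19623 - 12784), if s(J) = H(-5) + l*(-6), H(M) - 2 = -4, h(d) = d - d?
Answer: -32409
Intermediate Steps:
h(d) = 0
H(M) = -2 (H(M) = 2 - 4 = -2)
l = 0 (l = 0² = 0)
s(J) = -2 (s(J) = -2 + 0*(-6) = -2 + 0 = -2)
s(h(1)) + (-19623 - 12784) = -2 + (-19623 - 12784) = -2 - 32407 = -32409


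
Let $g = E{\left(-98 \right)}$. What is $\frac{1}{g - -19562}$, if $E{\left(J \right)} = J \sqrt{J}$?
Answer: $\frac{9781}{191806518} + \frac{343 i \sqrt{2}}{191806518} \approx 5.0994 \cdot 10^{-5} + 2.529 \cdot 10^{-6} i$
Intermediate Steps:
$E{\left(J \right)} = J^{\frac{3}{2}}$
$g = - 686 i \sqrt{2}$ ($g = \left(-98\right)^{\frac{3}{2}} = - 686 i \sqrt{2} \approx - 970.15 i$)
$\frac{1}{g - -19562} = \frac{1}{- 686 i \sqrt{2} - -19562} = \frac{1}{- 686 i \sqrt{2} + \left(-29242 + 48804\right)} = \frac{1}{- 686 i \sqrt{2} + 19562} = \frac{1}{19562 - 686 i \sqrt{2}}$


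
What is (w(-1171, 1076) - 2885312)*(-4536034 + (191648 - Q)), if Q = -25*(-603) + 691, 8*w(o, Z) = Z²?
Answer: 11949388969680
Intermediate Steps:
w(o, Z) = Z²/8
Q = 15766 (Q = 15075 + 691 = 15766)
(w(-1171, 1076) - 2885312)*(-4536034 + (191648 - Q)) = ((⅛)*1076² - 2885312)*(-4536034 + (191648 - 1*15766)) = ((⅛)*1157776 - 2885312)*(-4536034 + (191648 - 15766)) = (144722 - 2885312)*(-4536034 + 175882) = -2740590*(-4360152) = 11949388969680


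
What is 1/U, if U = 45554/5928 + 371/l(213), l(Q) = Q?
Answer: 210444/1983715 ≈ 0.10609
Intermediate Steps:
U = 1983715/210444 (U = 45554/5928 + 371/213 = 45554*(1/5928) + 371*(1/213) = 22777/2964 + 371/213 = 1983715/210444 ≈ 9.4263)
1/U = 1/(1983715/210444) = 210444/1983715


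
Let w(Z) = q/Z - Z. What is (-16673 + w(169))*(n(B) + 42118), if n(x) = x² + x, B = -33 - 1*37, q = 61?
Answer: -133625134676/169 ≈ -7.9068e+8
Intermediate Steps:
w(Z) = -Z + 61/Z (w(Z) = 61/Z - Z = -Z + 61/Z)
B = -70 (B = -33 - 37 = -70)
n(x) = x + x²
(-16673 + w(169))*(n(B) + 42118) = (-16673 + (-1*169 + 61/169))*(-70*(1 - 70) + 42118) = (-16673 + (-169 + 61*(1/169)))*(-70*(-69) + 42118) = (-16673 + (-169 + 61/169))*(4830 + 42118) = (-16673 - 28500/169)*46948 = -2846237/169*46948 = -133625134676/169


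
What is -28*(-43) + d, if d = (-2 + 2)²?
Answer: 1204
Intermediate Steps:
d = 0 (d = 0² = 0)
-28*(-43) + d = -28*(-43) + 0 = 1204 + 0 = 1204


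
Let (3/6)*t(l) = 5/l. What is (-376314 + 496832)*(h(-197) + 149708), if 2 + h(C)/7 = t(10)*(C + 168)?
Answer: 18016356338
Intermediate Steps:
t(l) = 10/l (t(l) = 2*(5/l) = 10/l)
h(C) = 1162 + 7*C (h(C) = -14 + 7*((10/10)*(C + 168)) = -14 + 7*((10*(⅒))*(168 + C)) = -14 + 7*(1*(168 + C)) = -14 + 7*(168 + C) = -14 + (1176 + 7*C) = 1162 + 7*C)
(-376314 + 496832)*(h(-197) + 149708) = (-376314 + 496832)*((1162 + 7*(-197)) + 149708) = 120518*((1162 - 1379) + 149708) = 120518*(-217 + 149708) = 120518*149491 = 18016356338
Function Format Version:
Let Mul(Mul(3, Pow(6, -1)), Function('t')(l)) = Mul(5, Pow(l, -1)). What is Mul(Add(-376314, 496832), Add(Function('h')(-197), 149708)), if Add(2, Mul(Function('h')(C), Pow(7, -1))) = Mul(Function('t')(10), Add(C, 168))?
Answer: 18016356338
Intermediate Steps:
Function('t')(l) = Mul(10, Pow(l, -1)) (Function('t')(l) = Mul(2, Mul(5, Pow(l, -1))) = Mul(10, Pow(l, -1)))
Function('h')(C) = Add(1162, Mul(7, C)) (Function('h')(C) = Add(-14, Mul(7, Mul(Mul(10, Pow(10, -1)), Add(C, 168)))) = Add(-14, Mul(7, Mul(Mul(10, Rational(1, 10)), Add(168, C)))) = Add(-14, Mul(7, Mul(1, Add(168, C)))) = Add(-14, Mul(7, Add(168, C))) = Add(-14, Add(1176, Mul(7, C))) = Add(1162, Mul(7, C)))
Mul(Add(-376314, 496832), Add(Function('h')(-197), 149708)) = Mul(Add(-376314, 496832), Add(Add(1162, Mul(7, -197)), 149708)) = Mul(120518, Add(Add(1162, -1379), 149708)) = Mul(120518, Add(-217, 149708)) = Mul(120518, 149491) = 18016356338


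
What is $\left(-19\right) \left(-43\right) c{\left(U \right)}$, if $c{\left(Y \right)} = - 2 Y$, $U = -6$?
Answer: $9804$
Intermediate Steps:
$\left(-19\right) \left(-43\right) c{\left(U \right)} = \left(-19\right) \left(-43\right) \left(\left(-2\right) \left(-6\right)\right) = 817 \cdot 12 = 9804$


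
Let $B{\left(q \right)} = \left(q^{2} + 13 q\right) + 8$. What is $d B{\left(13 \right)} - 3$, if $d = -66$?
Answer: $-22839$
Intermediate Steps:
$B{\left(q \right)} = 8 + q^{2} + 13 q$
$d B{\left(13 \right)} - 3 = - 66 \left(8 + 13^{2} + 13 \cdot 13\right) - 3 = - 66 \left(8 + 169 + 169\right) - 3 = \left(-66\right) 346 - 3 = -22836 - 3 = -22839$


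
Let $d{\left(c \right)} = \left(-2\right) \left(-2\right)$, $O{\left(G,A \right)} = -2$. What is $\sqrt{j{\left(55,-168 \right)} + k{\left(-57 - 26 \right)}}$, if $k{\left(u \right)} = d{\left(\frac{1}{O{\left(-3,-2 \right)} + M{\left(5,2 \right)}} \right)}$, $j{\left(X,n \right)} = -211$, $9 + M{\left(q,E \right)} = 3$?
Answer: $3 i \sqrt{23} \approx 14.387 i$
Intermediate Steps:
$M{\left(q,E \right)} = -6$ ($M{\left(q,E \right)} = -9 + 3 = -6$)
$d{\left(c \right)} = 4$
$k{\left(u \right)} = 4$
$\sqrt{j{\left(55,-168 \right)} + k{\left(-57 - 26 \right)}} = \sqrt{-211 + 4} = \sqrt{-207} = 3 i \sqrt{23}$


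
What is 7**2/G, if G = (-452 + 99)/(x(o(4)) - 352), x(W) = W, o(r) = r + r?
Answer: 16856/353 ≈ 47.751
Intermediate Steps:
o(r) = 2*r
G = 353/344 (G = (-452 + 99)/(2*4 - 352) = -353/(8 - 352) = -353/(-344) = -353*(-1/344) = 353/344 ≈ 1.0262)
7**2/G = 7**2/(353/344) = 49*(344/353) = 16856/353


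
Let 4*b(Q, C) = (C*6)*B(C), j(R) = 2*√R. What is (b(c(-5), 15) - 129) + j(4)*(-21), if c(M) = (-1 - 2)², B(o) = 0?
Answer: -213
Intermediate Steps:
c(M) = 9 (c(M) = (-3)² = 9)
b(Q, C) = 0 (b(Q, C) = ((C*6)*0)/4 = ((6*C)*0)/4 = (¼)*0 = 0)
(b(c(-5), 15) - 129) + j(4)*(-21) = (0 - 129) + (2*√4)*(-21) = -129 + (2*2)*(-21) = -129 + 4*(-21) = -129 - 84 = -213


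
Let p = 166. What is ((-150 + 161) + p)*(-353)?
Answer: -62481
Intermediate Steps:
((-150 + 161) + p)*(-353) = ((-150 + 161) + 166)*(-353) = (11 + 166)*(-353) = 177*(-353) = -62481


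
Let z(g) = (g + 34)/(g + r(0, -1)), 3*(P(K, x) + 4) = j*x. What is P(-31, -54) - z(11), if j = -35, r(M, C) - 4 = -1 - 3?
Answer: 6841/11 ≈ 621.91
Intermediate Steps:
r(M, C) = 0 (r(M, C) = 4 + (-1 - 3) = 4 - 4 = 0)
P(K, x) = -4 - 35*x/3 (P(K, x) = -4 + (-35*x)/3 = -4 - 35*x/3)
z(g) = (34 + g)/g (z(g) = (g + 34)/(g + 0) = (34 + g)/g)
P(-31, -54) - z(11) = (-4 - 35/3*(-54)) - (34 + 11)/11 = (-4 + 630) - 45/11 = 626 - 1*45/11 = 626 - 45/11 = 6841/11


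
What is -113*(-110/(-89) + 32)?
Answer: -334254/89 ≈ -3755.7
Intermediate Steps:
-113*(-110/(-89) + 32) = -113*(-110*(-1/89) + 32) = -113*(110/89 + 32) = -113*2958/89 = -334254/89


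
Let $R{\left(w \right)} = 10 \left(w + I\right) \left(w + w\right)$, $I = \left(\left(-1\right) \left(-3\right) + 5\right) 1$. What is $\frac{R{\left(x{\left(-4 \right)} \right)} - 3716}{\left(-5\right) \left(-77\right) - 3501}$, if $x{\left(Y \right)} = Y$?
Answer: $\frac{1009}{779} \approx 1.2952$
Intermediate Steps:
$I = 8$ ($I = \left(3 + 5\right) 1 = 8 \cdot 1 = 8$)
$R{\left(w \right)} = 20 w \left(8 + w\right)$ ($R{\left(w \right)} = 10 \left(w + 8\right) \left(w + w\right) = 10 \left(8 + w\right) 2 w = 10 \cdot 2 w \left(8 + w\right) = 20 w \left(8 + w\right)$)
$\frac{R{\left(x{\left(-4 \right)} \right)} - 3716}{\left(-5\right) \left(-77\right) - 3501} = \frac{20 \left(-4\right) \left(8 - 4\right) - 3716}{\left(-5\right) \left(-77\right) - 3501} = \frac{20 \left(-4\right) 4 - 3716}{385 - 3501} = \frac{-320 - 3716}{-3116} = \left(-4036\right) \left(- \frac{1}{3116}\right) = \frac{1009}{779}$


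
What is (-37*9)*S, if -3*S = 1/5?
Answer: 111/5 ≈ 22.200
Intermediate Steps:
S = -1/15 (S = -⅓/5 = -⅓*⅕ = -1/15 ≈ -0.066667)
(-37*9)*S = -37*9*(-1/15) = -333*(-1/15) = 111/5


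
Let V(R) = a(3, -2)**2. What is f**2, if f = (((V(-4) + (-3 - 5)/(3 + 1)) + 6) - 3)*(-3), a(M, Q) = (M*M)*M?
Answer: 4796100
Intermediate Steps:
a(M, Q) = M**3 (a(M, Q) = M**2*M = M**3)
V(R) = 729 (V(R) = (3**3)**2 = 27**2 = 729)
f = -2190 (f = (((729 + (-3 - 5)/(3 + 1)) + 6) - 3)*(-3) = (((729 - 8/4) + 6) - 3)*(-3) = (((729 - 8*1/4) + 6) - 3)*(-3) = (((729 - 2) + 6) - 3)*(-3) = ((727 + 6) - 3)*(-3) = (733 - 3)*(-3) = 730*(-3) = -2190)
f**2 = (-2190)**2 = 4796100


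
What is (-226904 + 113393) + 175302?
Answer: 61791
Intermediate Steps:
(-226904 + 113393) + 175302 = -113511 + 175302 = 61791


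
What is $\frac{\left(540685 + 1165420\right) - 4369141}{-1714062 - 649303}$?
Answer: $\frac{2663036}{2363365} \approx 1.1268$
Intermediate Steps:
$\frac{\left(540685 + 1165420\right) - 4369141}{-1714062 - 649303} = \frac{1706105 - 4369141}{-2363365} = \left(-2663036\right) \left(- \frac{1}{2363365}\right) = \frac{2663036}{2363365}$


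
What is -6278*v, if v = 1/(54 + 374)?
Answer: -3139/214 ≈ -14.668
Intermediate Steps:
v = 1/428 ≈ 0.0023364
-6278*v = -6278*1/428 = -3139/214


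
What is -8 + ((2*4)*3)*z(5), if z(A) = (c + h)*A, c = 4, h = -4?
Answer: -8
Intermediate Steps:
z(A) = 0 (z(A) = (4 - 4)*A = 0*A = 0)
-8 + ((2*4)*3)*z(5) = -8 + ((2*4)*3)*0 = -8 + (8*3)*0 = -8 + 24*0 = -8 + 0 = -8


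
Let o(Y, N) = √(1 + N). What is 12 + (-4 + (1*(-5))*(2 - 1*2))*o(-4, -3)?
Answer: 12 - 4*I*√2 ≈ 12.0 - 5.6569*I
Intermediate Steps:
12 + (-4 + (1*(-5))*(2 - 1*2))*o(-4, -3) = 12 + (-4 + (1*(-5))*(2 - 1*2))*√(1 - 3) = 12 + (-4 - 5*(2 - 2))*√(-2) = 12 + (-4 - 5*0)*(I*√2) = 12 + (-4 + 0)*(I*√2) = 12 - 4*I*√2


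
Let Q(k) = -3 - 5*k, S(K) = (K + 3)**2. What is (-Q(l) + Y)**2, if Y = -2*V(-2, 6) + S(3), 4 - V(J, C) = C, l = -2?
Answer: 1089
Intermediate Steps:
V(J, C) = 4 - C
S(K) = (3 + K)**2
Y = 40 (Y = -2*(4 - 1*6) + (3 + 3)**2 = -2*(4 - 6) + 6**2 = -2*(-2) + 36 = 4 + 36 = 40)
(-Q(l) + Y)**2 = (-(-3 - 5*(-2)) + 40)**2 = (-(-3 + 10) + 40)**2 = (-1*7 + 40)**2 = (-7 + 40)**2 = 33**2 = 1089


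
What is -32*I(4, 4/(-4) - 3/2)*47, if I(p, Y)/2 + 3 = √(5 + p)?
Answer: 0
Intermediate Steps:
I(p, Y) = -6 + 2*√(5 + p)
-32*I(4, 4/(-4) - 3/2)*47 = -32*(-6 + 2*√(5 + 4))*47 = -32*(-6 + 2*√9)*47 = -32*(-6 + 2*3)*47 = -32*(-6 + 6)*47 = -32*0*47 = 0*47 = 0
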